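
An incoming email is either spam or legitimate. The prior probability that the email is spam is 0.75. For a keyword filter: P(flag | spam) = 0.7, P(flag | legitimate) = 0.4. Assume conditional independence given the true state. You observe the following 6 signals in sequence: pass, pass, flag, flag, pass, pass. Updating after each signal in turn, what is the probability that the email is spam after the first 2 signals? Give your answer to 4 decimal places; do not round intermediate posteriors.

0.4286

Each posterior becomes the prior for the next update.
After 'pass': P(spam) = 0.3·0.7500 / (0.3·0.7500 + 0.6·0.2500) ≈ 0.6000
After 'pass': P(spam) = 0.3·0.6000 / (0.3·0.6000 + 0.6·0.4000) ≈ 0.4286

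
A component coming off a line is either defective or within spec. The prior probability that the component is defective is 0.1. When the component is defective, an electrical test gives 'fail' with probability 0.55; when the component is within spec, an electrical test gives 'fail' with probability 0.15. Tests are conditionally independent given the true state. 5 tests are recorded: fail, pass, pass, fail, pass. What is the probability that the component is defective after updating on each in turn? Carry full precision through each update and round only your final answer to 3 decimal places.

0.181

After 'fail': P(defective) = 0.55·0.1000 / (0.55·0.1000 + 0.15·0.9000) ≈ 0.2895
After 'pass': P(defective) = 0.45·0.2895 / (0.45·0.2895 + 0.85·0.7105) ≈ 0.1774
After 'pass': P(defective) = 0.45·0.1774 / (0.45·0.1774 + 0.85·0.8226) ≈ 0.1025
After 'fail': P(defective) = 0.55·0.1025 / (0.55·0.1025 + 0.15·0.8975) ≈ 0.2951
After 'pass': P(defective) = 0.45·0.2951 / (0.45·0.2951 + 0.85·0.7049) ≈ 0.1814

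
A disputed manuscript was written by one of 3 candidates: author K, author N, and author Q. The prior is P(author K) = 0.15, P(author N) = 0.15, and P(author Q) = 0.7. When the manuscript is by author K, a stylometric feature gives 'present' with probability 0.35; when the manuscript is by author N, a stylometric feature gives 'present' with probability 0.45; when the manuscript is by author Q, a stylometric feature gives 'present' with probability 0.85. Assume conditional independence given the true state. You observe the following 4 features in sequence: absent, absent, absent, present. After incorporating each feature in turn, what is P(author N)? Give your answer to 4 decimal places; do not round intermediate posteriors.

0.4061

Each posterior becomes the prior for the next update.
After 'absent': normaliser = 0.65·0.1500 + 0.55·0.1500 + 0.15·0.7000; P(author K) ≈ 0.3421, P(author N) ≈ 0.2895, P(author Q) ≈ 0.3684
After 'absent': normaliser = 0.65·0.3421 + 0.55·0.2895 + 0.15·0.3684; P(author K) ≈ 0.5090, P(author N) ≈ 0.3645, P(author Q) ≈ 0.1265
After 'absent': normaliser = 0.65·0.5090 + 0.55·0.3645 + 0.15·0.1265; P(author K) ≈ 0.6013, P(author N) ≈ 0.3643, P(author Q) ≈ 0.0345
After 'present': normaliser = 0.35·0.6013 + 0.45·0.3643 + 0.85·0.0345; P(author K) ≈ 0.5213, P(author N) ≈ 0.4061, P(author Q) ≈ 0.0726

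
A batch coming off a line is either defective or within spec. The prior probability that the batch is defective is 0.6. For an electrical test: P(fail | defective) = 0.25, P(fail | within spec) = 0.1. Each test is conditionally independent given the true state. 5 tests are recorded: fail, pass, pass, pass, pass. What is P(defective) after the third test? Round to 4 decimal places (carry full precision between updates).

After 'fail': P(defective) = 0.25·0.6000 / (0.25·0.6000 + 0.1·0.4000) ≈ 0.7895
After 'pass': P(defective) = 0.75·0.7895 / (0.75·0.7895 + 0.9·0.2105) ≈ 0.7576
After 'pass': P(defective) = 0.75·0.7576 / (0.75·0.7576 + 0.9·0.2424) ≈ 0.7225

0.7225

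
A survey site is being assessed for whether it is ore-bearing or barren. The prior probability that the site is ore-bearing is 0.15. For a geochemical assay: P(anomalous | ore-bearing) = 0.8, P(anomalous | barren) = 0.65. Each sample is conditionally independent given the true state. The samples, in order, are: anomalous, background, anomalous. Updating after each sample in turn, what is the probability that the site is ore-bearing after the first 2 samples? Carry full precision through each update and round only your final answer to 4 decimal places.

0.1104

After 'anomalous': P(ore) = 0.8·0.1500 / (0.8·0.1500 + 0.65·0.8500) ≈ 0.1784
After 'background': P(ore) = 0.2·0.1784 / (0.2·0.1784 + 0.35·0.8216) ≈ 0.1104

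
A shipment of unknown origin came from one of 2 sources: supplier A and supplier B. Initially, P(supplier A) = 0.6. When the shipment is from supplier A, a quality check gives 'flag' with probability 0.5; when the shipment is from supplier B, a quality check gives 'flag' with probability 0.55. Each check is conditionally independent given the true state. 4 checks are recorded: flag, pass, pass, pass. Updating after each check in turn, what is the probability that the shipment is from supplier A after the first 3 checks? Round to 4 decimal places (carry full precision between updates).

After 'flag': P(supplier A) = 0.5·0.6000 / (0.5·0.6000 + 0.55·0.4000) ≈ 0.5769
After 'pass': P(supplier A) = 0.5·0.5769 / (0.5·0.5769 + 0.45·0.4231) ≈ 0.6024
After 'pass': P(supplier A) = 0.5·0.6024 / (0.5·0.6024 + 0.45·0.3976) ≈ 0.6274

0.6274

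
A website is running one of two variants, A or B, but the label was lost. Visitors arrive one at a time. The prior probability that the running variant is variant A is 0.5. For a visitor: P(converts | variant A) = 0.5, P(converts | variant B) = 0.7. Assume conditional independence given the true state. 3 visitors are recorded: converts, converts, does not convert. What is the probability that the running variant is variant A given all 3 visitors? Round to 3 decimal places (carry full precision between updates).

After 'converts': P(A) = 0.5·0.5000 / (0.5·0.5000 + 0.7·0.5000) ≈ 0.4167
After 'converts': P(A) = 0.5·0.4167 / (0.5·0.4167 + 0.7·0.5833) ≈ 0.3378
After 'does not convert': P(A) = 0.5·0.3378 / (0.5·0.3378 + 0.3·0.6622) ≈ 0.4596

0.460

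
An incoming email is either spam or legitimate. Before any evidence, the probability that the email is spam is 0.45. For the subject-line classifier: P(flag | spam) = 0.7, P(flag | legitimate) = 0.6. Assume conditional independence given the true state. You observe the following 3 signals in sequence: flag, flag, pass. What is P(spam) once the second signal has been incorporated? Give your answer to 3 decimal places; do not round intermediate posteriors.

After 'flag': P(spam) = 0.7·0.4500 / (0.7·0.4500 + 0.6·0.5500) ≈ 0.4884
After 'flag': P(spam) = 0.7·0.4884 / (0.7·0.4884 + 0.6·0.5116) ≈ 0.5269

0.527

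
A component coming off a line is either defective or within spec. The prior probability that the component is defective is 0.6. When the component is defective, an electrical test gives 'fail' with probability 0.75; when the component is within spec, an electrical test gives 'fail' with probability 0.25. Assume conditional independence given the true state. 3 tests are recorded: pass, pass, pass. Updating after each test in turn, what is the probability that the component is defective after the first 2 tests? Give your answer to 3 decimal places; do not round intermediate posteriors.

After 'pass': P(defective) = 0.25·0.6000 / (0.25·0.6000 + 0.75·0.4000) ≈ 0.3333
After 'pass': P(defective) = 0.25·0.3333 / (0.25·0.3333 + 0.75·0.6667) ≈ 0.1429

0.143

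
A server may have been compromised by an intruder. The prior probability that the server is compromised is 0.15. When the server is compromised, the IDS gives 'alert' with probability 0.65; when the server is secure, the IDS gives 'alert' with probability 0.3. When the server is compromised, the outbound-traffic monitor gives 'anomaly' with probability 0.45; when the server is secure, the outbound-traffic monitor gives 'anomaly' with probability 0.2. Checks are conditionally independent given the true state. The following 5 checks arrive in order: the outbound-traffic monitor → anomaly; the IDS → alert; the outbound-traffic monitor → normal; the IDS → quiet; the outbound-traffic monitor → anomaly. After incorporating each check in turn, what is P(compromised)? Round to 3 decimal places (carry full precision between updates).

0.400

After the outbound-traffic monitor='anomaly': P(compromised) = 0.45·0.1500 / (0.45·0.1500 + 0.2·0.8500) ≈ 0.2842
After the IDS='alert': P(compromised) = 0.65·0.2842 / (0.65·0.2842 + 0.3·0.7158) ≈ 0.4625
After the outbound-traffic monitor='normal': P(compromised) = 0.55·0.4625 / (0.55·0.4625 + 0.8·0.5375) ≈ 0.3716
After the IDS='quiet': P(compromised) = 0.35·0.3716 / (0.35·0.3716 + 0.7·0.6284) ≈ 0.2282
After the outbound-traffic monitor='anomaly': P(compromised) = 0.45·0.2282 / (0.45·0.2282 + 0.2·0.7718) ≈ 0.3995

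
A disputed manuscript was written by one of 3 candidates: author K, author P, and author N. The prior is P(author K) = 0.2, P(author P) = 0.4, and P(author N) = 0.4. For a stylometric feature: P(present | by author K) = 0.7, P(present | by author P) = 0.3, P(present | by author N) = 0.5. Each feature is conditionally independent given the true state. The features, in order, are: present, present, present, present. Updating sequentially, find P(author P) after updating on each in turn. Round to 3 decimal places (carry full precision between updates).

Apply Bayes' rule sequentially, carrying P(author P) forward.
After 'present': normaliser = 0.7·0.2000 + 0.3·0.4000 + 0.5·0.4000; P(author K) ≈ 0.3043, P(author P) ≈ 0.2609, P(author N) ≈ 0.4348
After 'present': normaliser = 0.7·0.3043 + 0.3·0.2609 + 0.5·0.4348; P(author K) ≈ 0.4188, P(author P) ≈ 0.1538, P(author N) ≈ 0.4274
After 'present': normaliser = 0.7·0.4188 + 0.3·0.1538 + 0.5·0.4274; P(author K) ≈ 0.5301, P(author P) ≈ 0.0835, P(author N) ≈ 0.3864
After 'present': normaliser = 0.7·0.5301 + 0.3·0.0835 + 0.5·0.3864; P(author K) ≈ 0.6297, P(author P) ≈ 0.0425, P(author N) ≈ 0.3278

0.042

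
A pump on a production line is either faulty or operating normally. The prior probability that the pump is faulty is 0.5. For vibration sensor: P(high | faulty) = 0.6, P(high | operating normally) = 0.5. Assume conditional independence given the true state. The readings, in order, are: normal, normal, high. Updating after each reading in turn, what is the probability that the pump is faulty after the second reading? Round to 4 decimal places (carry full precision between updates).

0.3902

After 'normal': P(faulty) = 0.4·0.5000 / (0.4·0.5000 + 0.5·0.5000) ≈ 0.4444
After 'normal': P(faulty) = 0.4·0.4444 / (0.4·0.4444 + 0.5·0.5556) ≈ 0.3902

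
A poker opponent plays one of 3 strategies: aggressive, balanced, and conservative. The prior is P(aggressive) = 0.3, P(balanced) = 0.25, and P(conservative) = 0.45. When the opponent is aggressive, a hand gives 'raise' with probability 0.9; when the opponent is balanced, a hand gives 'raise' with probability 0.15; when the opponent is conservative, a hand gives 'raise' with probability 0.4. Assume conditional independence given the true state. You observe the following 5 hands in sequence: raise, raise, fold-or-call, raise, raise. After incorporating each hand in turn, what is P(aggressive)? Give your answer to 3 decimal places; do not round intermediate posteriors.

Apply Bayes' rule sequentially, carrying P(aggressive) forward.
After 'raise': normaliser = 0.9·0.3000 + 0.15·0.2500 + 0.4·0.4500; P(aggressive) ≈ 0.5538, P(balanced) ≈ 0.0769, P(conservative) ≈ 0.3692
After 'raise': normaliser = 0.9·0.5538 + 0.15·0.0769 + 0.4·0.3692; P(aggressive) ≈ 0.7579, P(balanced) ≈ 0.0175, P(conservative) ≈ 0.2246
After 'fold-or-call': normaliser = 0.1·0.7579 + 0.85·0.0175 + 0.6·0.2246; P(aggressive) ≈ 0.3362, P(balanced) ≈ 0.0661, P(conservative) ≈ 0.5977
After 'raise': normaliser = 0.9·0.3362 + 0.15·0.0661 + 0.4·0.5977; P(aggressive) ≈ 0.5486, P(balanced) ≈ 0.0180, P(conservative) ≈ 0.4334
After 'raise': normaliser = 0.9·0.5486 + 0.15·0.0180 + 0.4·0.4334; P(aggressive) ≈ 0.7371, P(balanced) ≈ 0.0040, P(conservative) ≈ 0.2589

0.737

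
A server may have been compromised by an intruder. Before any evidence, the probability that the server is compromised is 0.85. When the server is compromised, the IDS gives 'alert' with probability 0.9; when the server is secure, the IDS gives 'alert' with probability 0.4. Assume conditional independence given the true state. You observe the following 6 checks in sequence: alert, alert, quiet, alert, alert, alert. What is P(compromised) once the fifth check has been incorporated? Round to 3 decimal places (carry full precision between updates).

Each posterior becomes the prior for the next update.
After 'alert': P(compromised) = 0.9·0.8500 / (0.9·0.8500 + 0.4·0.1500) ≈ 0.9273
After 'alert': P(compromised) = 0.9·0.9273 / (0.9·0.9273 + 0.4·0.0727) ≈ 0.9663
After 'quiet': P(compromised) = 0.1·0.9663 / (0.1·0.9663 + 0.6·0.0337) ≈ 0.8270
After 'alert': P(compromised) = 0.9·0.8270 / (0.9·0.8270 + 0.4·0.1730) ≈ 0.9150
After 'alert': P(compromised) = 0.9·0.9150 / (0.9·0.9150 + 0.4·0.0850) ≈ 0.9603

0.960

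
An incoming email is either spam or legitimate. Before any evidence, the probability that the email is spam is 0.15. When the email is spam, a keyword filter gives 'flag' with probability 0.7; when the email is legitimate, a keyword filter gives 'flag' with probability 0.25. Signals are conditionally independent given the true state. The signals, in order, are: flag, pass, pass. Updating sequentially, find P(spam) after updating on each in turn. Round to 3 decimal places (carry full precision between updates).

0.073

Each posterior becomes the prior for the next update.
After 'flag': P(spam) = 0.7·0.1500 / (0.7·0.1500 + 0.25·0.8500) ≈ 0.3307
After 'pass': P(spam) = 0.3·0.3307 / (0.3·0.3307 + 0.75·0.6693) ≈ 0.1650
After 'pass': P(spam) = 0.3·0.1650 / (0.3·0.1650 + 0.75·0.8350) ≈ 0.0733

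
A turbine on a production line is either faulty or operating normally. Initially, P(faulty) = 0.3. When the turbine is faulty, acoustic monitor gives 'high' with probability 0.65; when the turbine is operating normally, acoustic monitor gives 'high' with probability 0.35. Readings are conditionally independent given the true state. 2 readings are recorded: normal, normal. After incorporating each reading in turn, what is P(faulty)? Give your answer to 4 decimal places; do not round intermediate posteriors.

0.1105

After 'normal': P(faulty) = 0.35·0.3000 / (0.35·0.3000 + 0.65·0.7000) ≈ 0.1875
After 'normal': P(faulty) = 0.35·0.1875 / (0.35·0.1875 + 0.65·0.8125) ≈ 0.1105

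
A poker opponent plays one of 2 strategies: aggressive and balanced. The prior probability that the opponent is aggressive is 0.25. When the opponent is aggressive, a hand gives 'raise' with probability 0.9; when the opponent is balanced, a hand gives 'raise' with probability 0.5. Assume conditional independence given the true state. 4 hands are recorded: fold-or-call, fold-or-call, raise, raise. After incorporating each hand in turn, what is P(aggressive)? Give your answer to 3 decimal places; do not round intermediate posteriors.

0.041

After 'fold-or-call': P(aggressive) = 0.1·0.2500 / (0.1·0.2500 + 0.5·0.7500) ≈ 0.0625
After 'fold-or-call': P(aggressive) = 0.1·0.0625 / (0.1·0.0625 + 0.5·0.9375) ≈ 0.0132
After 'raise': P(aggressive) = 0.9·0.0132 / (0.9·0.0132 + 0.5·0.9868) ≈ 0.0234
After 'raise': P(aggressive) = 0.9·0.0234 / (0.9·0.0234 + 0.5·0.9766) ≈ 0.0414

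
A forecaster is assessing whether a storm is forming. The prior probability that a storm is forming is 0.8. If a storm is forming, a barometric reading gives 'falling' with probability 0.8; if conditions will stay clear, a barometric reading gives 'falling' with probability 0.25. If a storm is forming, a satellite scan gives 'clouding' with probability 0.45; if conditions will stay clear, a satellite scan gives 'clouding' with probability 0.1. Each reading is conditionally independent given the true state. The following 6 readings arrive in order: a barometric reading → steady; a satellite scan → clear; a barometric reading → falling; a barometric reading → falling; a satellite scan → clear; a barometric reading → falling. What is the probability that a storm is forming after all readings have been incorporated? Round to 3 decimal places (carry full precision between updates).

0.929

After a barometric reading='steady': P(storm) = 0.2·0.8000 / (0.2·0.8000 + 0.75·0.2000) ≈ 0.5161
After a satellite scan='clear': P(storm) = 0.55·0.5161 / (0.55·0.5161 + 0.9·0.4839) ≈ 0.3946
After a barometric reading='falling': P(storm) = 0.8·0.3946 / (0.8·0.3946 + 0.25·0.6054) ≈ 0.6759
After a barometric reading='falling': P(storm) = 0.8·0.6759 / (0.8·0.6759 + 0.25·0.3241) ≈ 0.8697
After a satellite scan='clear': P(storm) = 0.55·0.8697 / (0.55·0.8697 + 0.9·0.1303) ≈ 0.8031
After a barometric reading='falling': P(storm) = 0.8·0.8031 / (0.8·0.8031 + 0.25·0.1969) ≈ 0.9288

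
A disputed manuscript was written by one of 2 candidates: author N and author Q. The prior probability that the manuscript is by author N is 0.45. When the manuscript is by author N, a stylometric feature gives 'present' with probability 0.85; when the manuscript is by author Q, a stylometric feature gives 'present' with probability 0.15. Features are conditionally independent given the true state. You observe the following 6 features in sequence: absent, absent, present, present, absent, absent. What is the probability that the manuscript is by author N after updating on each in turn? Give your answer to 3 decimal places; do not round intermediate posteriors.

0.025

After 'absent': P(author N) = 0.15·0.4500 / (0.15·0.4500 + 0.85·0.5500) ≈ 0.1262
After 'absent': P(author N) = 0.15·0.1262 / (0.15·0.1262 + 0.85·0.8738) ≈ 0.0248
After 'present': P(author N) = 0.85·0.0248 / (0.85·0.0248 + 0.15·0.9752) ≈ 0.1262
After 'present': P(author N) = 0.85·0.1262 / (0.85·0.1262 + 0.15·0.8738) ≈ 0.4500
After 'absent': P(author N) = 0.15·0.4500 / (0.15·0.4500 + 0.85·0.5500) ≈ 0.1262
After 'absent': P(author N) = 0.15·0.1262 / (0.15·0.1262 + 0.85·0.8738) ≈ 0.0248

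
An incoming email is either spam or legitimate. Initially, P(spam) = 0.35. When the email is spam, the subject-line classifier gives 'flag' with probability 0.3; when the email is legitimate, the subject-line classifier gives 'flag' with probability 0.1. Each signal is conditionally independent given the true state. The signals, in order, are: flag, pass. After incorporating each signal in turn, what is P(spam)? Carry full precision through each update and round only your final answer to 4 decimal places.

After 'flag': P(spam) = 0.3·0.3500 / (0.3·0.3500 + 0.1·0.6500) ≈ 0.6176
After 'pass': P(spam) = 0.7·0.6176 / (0.7·0.6176 + 0.9·0.3824) ≈ 0.5568

0.5568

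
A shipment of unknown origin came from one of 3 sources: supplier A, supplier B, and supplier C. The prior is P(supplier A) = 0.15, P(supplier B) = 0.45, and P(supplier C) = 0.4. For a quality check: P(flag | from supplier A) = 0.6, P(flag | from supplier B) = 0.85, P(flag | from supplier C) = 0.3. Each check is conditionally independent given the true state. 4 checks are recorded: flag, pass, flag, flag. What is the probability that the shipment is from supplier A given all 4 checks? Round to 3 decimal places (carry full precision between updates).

0.209

After 'flag': normaliser = 0.6·0.1500 + 0.85·0.4500 + 0.3·0.4000; P(supplier A) ≈ 0.1519, P(supplier B) ≈ 0.6456, P(supplier C) ≈ 0.2025
After 'pass': normaliser = 0.4·0.1519 + 0.15·0.6456 + 0.7·0.2025; P(supplier A) ≈ 0.2030, P(supplier B) ≈ 0.3235, P(supplier C) ≈ 0.4736
After 'flag': normaliser = 0.6·0.2030 + 0.85·0.3235 + 0.3·0.4736; P(supplier A) ≈ 0.2260, P(supplier B) ≈ 0.5103, P(supplier C) ≈ 0.2637
After 'flag': normaliser = 0.6·0.2260 + 0.85·0.5103 + 0.3·0.2637; P(supplier A) ≈ 0.2091, P(supplier B) ≈ 0.6689, P(supplier C) ≈ 0.1220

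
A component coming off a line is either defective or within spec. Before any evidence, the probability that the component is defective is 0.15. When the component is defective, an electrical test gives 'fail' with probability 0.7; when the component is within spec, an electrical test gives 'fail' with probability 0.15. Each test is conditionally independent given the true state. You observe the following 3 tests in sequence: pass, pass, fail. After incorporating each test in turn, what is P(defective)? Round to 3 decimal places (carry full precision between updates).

After 'pass': P(defective) = 0.3·0.1500 / (0.3·0.1500 + 0.85·0.8500) ≈ 0.0586
After 'pass': P(defective) = 0.3·0.0586 / (0.3·0.0586 + 0.85·0.9414) ≈ 0.0215
After 'fail': P(defective) = 0.7·0.0215 / (0.7·0.0215 + 0.15·0.9785) ≈ 0.0930

0.093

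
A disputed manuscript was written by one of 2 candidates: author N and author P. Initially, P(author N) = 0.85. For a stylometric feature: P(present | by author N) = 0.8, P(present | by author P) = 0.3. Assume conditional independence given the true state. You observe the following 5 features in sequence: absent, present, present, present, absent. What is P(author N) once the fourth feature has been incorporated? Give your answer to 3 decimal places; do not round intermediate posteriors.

After 'absent': P(author N) = 0.2·0.8500 / (0.2·0.8500 + 0.7·0.1500) ≈ 0.6182
After 'present': P(author N) = 0.8·0.6182 / (0.8·0.6182 + 0.3·0.3818) ≈ 0.8119
After 'present': P(author N) = 0.8·0.8119 / (0.8·0.8119 + 0.3·0.1881) ≈ 0.9201
After 'present': P(author N) = 0.8·0.9201 / (0.8·0.9201 + 0.3·0.0799) ≈ 0.9685

0.968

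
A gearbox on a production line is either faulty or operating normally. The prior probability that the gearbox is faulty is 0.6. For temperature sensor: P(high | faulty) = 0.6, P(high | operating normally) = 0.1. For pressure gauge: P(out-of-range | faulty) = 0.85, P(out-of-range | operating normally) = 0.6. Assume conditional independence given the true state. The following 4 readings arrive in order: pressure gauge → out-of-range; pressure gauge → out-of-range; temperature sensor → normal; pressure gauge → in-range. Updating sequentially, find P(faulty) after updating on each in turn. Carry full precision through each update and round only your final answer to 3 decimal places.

After pressure gauge='out-of-range': P(faulty) = 0.85·0.6000 / (0.85·0.6000 + 0.6·0.4000) ≈ 0.6800
After pressure gauge='out-of-range': P(faulty) = 0.85·0.6800 / (0.85·0.6800 + 0.6·0.3200) ≈ 0.7506
After temperature sensor='normal': P(faulty) = 0.4·0.7506 / (0.4·0.7506 + 0.9·0.2494) ≈ 0.5723
After pressure gauge='in-range': P(faulty) = 0.15·0.5723 / (0.15·0.5723 + 0.4·0.4277) ≈ 0.3341

0.334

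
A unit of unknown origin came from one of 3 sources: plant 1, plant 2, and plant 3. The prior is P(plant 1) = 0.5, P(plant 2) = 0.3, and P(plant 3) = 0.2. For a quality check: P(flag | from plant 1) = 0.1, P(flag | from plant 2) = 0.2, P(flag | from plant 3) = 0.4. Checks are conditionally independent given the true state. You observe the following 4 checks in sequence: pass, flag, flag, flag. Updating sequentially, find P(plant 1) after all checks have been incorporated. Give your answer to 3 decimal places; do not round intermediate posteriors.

After 'pass': normaliser = 0.9·0.5000 + 0.8·0.3000 + 0.6·0.2000; P(plant 1) ≈ 0.5556, P(plant 2) ≈ 0.2963, P(plant 3) ≈ 0.1481
After 'flag': normaliser = 0.1·0.5556 + 0.2·0.2963 + 0.4·0.1481; P(plant 1) ≈ 0.3191, P(plant 2) ≈ 0.3404, P(plant 3) ≈ 0.3404
After 'flag': normaliser = 0.1·0.3191 + 0.2·0.3404 + 0.4·0.3404; P(plant 1) ≈ 0.1351, P(plant 2) ≈ 0.2883, P(plant 3) ≈ 0.5766
After 'flag': normaliser = 0.1·0.1351 + 0.2·0.2883 + 0.4·0.5766; P(plant 1) ≈ 0.0448, P(plant 2) ≈ 0.1910, P(plant 3) ≈ 0.7642

0.045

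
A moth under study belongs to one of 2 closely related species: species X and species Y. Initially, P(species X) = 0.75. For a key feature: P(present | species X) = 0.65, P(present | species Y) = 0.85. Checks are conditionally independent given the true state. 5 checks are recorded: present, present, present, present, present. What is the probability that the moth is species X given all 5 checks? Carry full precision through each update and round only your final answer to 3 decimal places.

After 'present': P(species X) = 0.65·0.7500 / (0.65·0.7500 + 0.85·0.2500) ≈ 0.6964
After 'present': P(species X) = 0.65·0.6964 / (0.65·0.6964 + 0.85·0.3036) ≈ 0.6369
After 'present': P(species X) = 0.65·0.6369 / (0.65·0.6369 + 0.85·0.3631) ≈ 0.5729
After 'present': P(species X) = 0.65·0.5729 / (0.65·0.5729 + 0.85·0.4271) ≈ 0.5064
After 'present': P(species X) = 0.65·0.5064 / (0.65·0.5064 + 0.85·0.4936) ≈ 0.4396

0.440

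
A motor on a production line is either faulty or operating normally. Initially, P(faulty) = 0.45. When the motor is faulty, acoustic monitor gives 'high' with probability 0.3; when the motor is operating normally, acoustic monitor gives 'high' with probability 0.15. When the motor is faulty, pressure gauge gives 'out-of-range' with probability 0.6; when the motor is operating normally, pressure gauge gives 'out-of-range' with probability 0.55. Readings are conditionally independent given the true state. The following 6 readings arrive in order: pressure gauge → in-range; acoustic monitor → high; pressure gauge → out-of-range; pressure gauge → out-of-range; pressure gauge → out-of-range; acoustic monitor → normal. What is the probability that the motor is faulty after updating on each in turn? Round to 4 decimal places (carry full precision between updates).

After pressure gauge='in-range': P(faulty) = 0.4·0.4500 / (0.4·0.4500 + 0.45·0.5500) ≈ 0.4211
After acoustic monitor='high': P(faulty) = 0.3·0.4211 / (0.3·0.4211 + 0.15·0.5789) ≈ 0.5926
After pressure gauge='out-of-range': P(faulty) = 0.6·0.5926 / (0.6·0.5926 + 0.55·0.4074) ≈ 0.6134
After pressure gauge='out-of-range': P(faulty) = 0.6·0.6134 / (0.6·0.6134 + 0.55·0.3866) ≈ 0.6338
After pressure gauge='out-of-range': P(faulty) = 0.6·0.6338 / (0.6·0.6338 + 0.55·0.3662) ≈ 0.6538
After acoustic monitor='normal': P(faulty) = 0.7·0.6538 / (0.7·0.6538 + 0.85·0.3462) ≈ 0.6086

0.6086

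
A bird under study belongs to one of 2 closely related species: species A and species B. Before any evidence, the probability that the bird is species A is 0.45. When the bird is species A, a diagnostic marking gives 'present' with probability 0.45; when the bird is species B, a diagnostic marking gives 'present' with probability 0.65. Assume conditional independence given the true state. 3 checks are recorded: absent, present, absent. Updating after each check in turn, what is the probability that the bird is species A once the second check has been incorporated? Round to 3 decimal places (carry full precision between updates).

After 'absent': P(species A) = 0.55·0.4500 / (0.55·0.4500 + 0.35·0.5500) ≈ 0.5625
After 'present': P(species A) = 0.45·0.5625 / (0.45·0.5625 + 0.65·0.4375) ≈ 0.4709

0.471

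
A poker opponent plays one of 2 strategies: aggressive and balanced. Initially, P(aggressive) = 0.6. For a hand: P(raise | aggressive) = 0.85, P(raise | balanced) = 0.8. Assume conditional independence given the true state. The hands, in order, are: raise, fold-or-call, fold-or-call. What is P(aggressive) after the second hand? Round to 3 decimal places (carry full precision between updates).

0.544

After 'raise': P(aggressive) = 0.85·0.6000 / (0.85·0.6000 + 0.8·0.4000) ≈ 0.6145
After 'fold-or-call': P(aggressive) = 0.15·0.6145 / (0.15·0.6145 + 0.2·0.3855) ≈ 0.5445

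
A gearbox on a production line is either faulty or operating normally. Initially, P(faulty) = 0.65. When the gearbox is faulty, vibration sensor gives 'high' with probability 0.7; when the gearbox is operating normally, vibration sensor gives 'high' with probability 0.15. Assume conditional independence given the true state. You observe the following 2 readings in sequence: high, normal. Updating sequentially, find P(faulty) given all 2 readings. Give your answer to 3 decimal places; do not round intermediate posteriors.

Each posterior becomes the prior for the next update.
After 'high': P(faulty) = 0.7·0.6500 / (0.7·0.6500 + 0.15·0.3500) ≈ 0.8966
After 'normal': P(faulty) = 0.3·0.8966 / (0.3·0.8966 + 0.85·0.1034) ≈ 0.7536

0.754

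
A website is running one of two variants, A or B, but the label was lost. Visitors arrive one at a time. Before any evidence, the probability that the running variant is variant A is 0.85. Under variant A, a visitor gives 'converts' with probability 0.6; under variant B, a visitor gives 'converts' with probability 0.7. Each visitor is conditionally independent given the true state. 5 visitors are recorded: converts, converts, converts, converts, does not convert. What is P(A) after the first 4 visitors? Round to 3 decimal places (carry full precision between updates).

0.754

Each posterior becomes the prior for the next update.
After 'converts': P(A) = 0.6·0.8500 / (0.6·0.8500 + 0.7·0.1500) ≈ 0.8293
After 'converts': P(A) = 0.6·0.8293 / (0.6·0.8293 + 0.7·0.1707) ≈ 0.8063
After 'converts': P(A) = 0.6·0.8063 / (0.6·0.8063 + 0.7·0.1937) ≈ 0.7811
After 'converts': P(A) = 0.6·0.7811 / (0.6·0.7811 + 0.7·0.2189) ≈ 0.7536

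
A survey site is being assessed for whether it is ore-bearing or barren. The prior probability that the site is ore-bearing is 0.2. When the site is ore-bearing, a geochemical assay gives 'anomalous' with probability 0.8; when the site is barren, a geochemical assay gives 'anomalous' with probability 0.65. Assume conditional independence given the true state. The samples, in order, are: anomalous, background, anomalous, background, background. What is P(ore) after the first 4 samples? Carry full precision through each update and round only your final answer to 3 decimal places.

0.110

After 'anomalous': P(ore) = 0.8·0.2000 / (0.8·0.2000 + 0.65·0.8000) ≈ 0.2353
After 'background': P(ore) = 0.2·0.2353 / (0.2·0.2353 + 0.35·0.7647) ≈ 0.1495
After 'anomalous': P(ore) = 0.8·0.1495 / (0.8·0.1495 + 0.65·0.8505) ≈ 0.1779
After 'background': P(ore) = 0.2·0.1779 / (0.2·0.1779 + 0.35·0.8221) ≈ 0.1100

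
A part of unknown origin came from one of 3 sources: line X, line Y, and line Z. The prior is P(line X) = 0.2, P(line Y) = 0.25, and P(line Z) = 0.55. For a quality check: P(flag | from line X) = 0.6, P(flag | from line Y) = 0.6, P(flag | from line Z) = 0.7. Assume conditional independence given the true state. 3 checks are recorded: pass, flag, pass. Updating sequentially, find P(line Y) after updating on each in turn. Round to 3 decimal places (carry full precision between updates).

After 'pass': normaliser = 0.4·0.2000 + 0.4·0.2500 + 0.3·0.5500; P(line X) ≈ 0.2319, P(line Y) ≈ 0.2899, P(line Z) ≈ 0.4783
After 'flag': normaliser = 0.6·0.2319 + 0.6·0.2899 + 0.7·0.4783; P(line X) ≈ 0.2148, P(line Y) ≈ 0.2685, P(line Z) ≈ 0.5168
After 'pass': normaliser = 0.4·0.2148 + 0.4·0.2685 + 0.3·0.5168; P(line X) ≈ 0.2466, P(line Y) ≈ 0.3083, P(line Z) ≈ 0.4451

0.308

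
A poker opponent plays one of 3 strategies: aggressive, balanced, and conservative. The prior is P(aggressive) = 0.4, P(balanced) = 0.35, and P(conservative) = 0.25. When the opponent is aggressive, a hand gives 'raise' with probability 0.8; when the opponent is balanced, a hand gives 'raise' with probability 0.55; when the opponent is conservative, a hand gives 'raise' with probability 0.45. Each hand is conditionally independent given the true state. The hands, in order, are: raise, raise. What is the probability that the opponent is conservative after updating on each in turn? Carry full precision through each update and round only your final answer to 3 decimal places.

Apply Bayes' rule sequentially, carrying P(conservative) forward.
After 'raise': normaliser = 0.8·0.4000 + 0.55·0.3500 + 0.45·0.2500; P(aggressive) ≈ 0.5120, P(balanced) ≈ 0.3080, P(conservative) ≈ 0.1800
After 'raise': normaliser = 0.8·0.5120 + 0.55·0.3080 + 0.45·0.1800; P(aggressive) ≈ 0.6206, P(balanced) ≈ 0.2567, P(conservative) ≈ 0.1227

0.123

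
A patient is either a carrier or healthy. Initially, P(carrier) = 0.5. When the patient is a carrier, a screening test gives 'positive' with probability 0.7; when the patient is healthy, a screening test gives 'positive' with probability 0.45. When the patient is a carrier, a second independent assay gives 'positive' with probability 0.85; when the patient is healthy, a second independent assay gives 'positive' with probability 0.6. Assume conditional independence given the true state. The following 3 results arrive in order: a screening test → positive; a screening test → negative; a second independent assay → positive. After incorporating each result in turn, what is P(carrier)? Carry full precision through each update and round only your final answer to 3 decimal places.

0.546

After a screening test='positive': P(carrier) = 0.7·0.5000 / (0.7·0.5000 + 0.45·0.5000) ≈ 0.6087
After a screening test='negative': P(carrier) = 0.3·0.6087 / (0.3·0.6087 + 0.55·0.3913) ≈ 0.4590
After a second independent assay='positive': P(carrier) = 0.85·0.4590 / (0.85·0.4590 + 0.6·0.5410) ≈ 0.5459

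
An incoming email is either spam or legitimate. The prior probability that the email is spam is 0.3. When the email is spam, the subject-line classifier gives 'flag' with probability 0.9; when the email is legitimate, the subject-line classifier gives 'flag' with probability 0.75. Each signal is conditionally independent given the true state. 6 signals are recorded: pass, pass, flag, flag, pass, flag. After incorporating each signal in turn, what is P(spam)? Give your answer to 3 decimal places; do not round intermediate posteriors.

After 'pass': P(spam) = 0.1·0.3000 / (0.1·0.3000 + 0.25·0.7000) ≈ 0.1463
After 'pass': P(spam) = 0.1·0.1463 / (0.1·0.1463 + 0.25·0.8537) ≈ 0.0642
After 'flag': P(spam) = 0.9·0.0642 / (0.9·0.0642 + 0.75·0.9358) ≈ 0.0760
After 'flag': P(spam) = 0.9·0.0760 / (0.9·0.0760 + 0.75·0.9240) ≈ 0.0899
After 'pass': P(spam) = 0.1·0.0899 / (0.1·0.0899 + 0.25·0.9101) ≈ 0.0380
After 'flag': P(spam) = 0.9·0.0380 / (0.9·0.0380 + 0.75·0.9620) ≈ 0.0453

0.045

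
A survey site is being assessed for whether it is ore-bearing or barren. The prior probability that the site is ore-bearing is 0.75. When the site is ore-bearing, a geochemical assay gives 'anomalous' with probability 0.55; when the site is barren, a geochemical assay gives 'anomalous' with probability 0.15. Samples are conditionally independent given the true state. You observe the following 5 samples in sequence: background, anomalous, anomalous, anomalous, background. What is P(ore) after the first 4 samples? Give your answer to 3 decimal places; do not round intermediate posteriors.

0.987

After 'background': P(ore) = 0.45·0.7500 / (0.45·0.7500 + 0.85·0.2500) ≈ 0.6136
After 'anomalous': P(ore) = 0.55·0.6136 / (0.55·0.6136 + 0.15·0.3864) ≈ 0.8534
After 'anomalous': P(ore) = 0.55·0.8534 / (0.55·0.8534 + 0.15·0.1466) ≈ 0.9553
After 'anomalous': P(ore) = 0.55·0.9553 / (0.55·0.9553 + 0.15·0.0447) ≈ 0.9874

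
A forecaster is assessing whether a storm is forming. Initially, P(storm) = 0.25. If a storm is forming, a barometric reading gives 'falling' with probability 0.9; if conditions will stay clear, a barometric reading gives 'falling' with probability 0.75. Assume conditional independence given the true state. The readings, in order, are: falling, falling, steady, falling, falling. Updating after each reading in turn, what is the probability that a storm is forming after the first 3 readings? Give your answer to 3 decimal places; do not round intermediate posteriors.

Apply Bayes' rule sequentially, carrying P(storm) forward.
After 'falling': P(storm) = 0.9·0.2500 / (0.9·0.2500 + 0.75·0.7500) ≈ 0.2857
After 'falling': P(storm) = 0.9·0.2857 / (0.9·0.2857 + 0.75·0.7143) ≈ 0.3243
After 'steady': P(storm) = 0.1·0.3243 / (0.1·0.3243 + 0.25·0.6757) ≈ 0.1611

0.161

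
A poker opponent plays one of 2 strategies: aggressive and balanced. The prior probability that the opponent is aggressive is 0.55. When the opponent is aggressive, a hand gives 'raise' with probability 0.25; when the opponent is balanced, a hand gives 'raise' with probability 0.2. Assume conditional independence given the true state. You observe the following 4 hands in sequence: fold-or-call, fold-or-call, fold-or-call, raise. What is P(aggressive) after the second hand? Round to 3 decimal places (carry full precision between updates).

After 'fold-or-call': P(aggressive) = 0.75·0.5500 / (0.75·0.5500 + 0.8·0.4500) ≈ 0.5340
After 'fold-or-call': P(aggressive) = 0.75·0.5340 / (0.75·0.5340 + 0.8·0.4660) ≈ 0.5179

0.518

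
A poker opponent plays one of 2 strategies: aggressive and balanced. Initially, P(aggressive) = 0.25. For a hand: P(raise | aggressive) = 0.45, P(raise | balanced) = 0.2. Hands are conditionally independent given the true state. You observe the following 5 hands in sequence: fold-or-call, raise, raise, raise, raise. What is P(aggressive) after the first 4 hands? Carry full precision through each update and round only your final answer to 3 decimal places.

After 'fold-or-call': P(aggressive) = 0.55·0.2500 / (0.55·0.2500 + 0.8·0.7500) ≈ 0.1864
After 'raise': P(aggressive) = 0.45·0.1864 / (0.45·0.1864 + 0.2·0.8136) ≈ 0.3402
After 'raise': P(aggressive) = 0.45·0.3402 / (0.45·0.3402 + 0.2·0.6598) ≈ 0.5371
After 'raise': P(aggressive) = 0.45·0.5371 / (0.45·0.5371 + 0.2·0.4629) ≈ 0.7230

0.723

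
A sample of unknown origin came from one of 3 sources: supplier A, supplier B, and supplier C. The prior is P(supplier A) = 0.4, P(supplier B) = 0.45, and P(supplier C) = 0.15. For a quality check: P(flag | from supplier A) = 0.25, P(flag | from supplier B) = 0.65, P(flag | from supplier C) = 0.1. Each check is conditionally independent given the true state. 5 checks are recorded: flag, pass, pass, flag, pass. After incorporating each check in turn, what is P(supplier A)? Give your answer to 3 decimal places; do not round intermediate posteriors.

0.533

Apply Bayes' rule sequentially, carrying P(supplier A) forward.
After 'flag': normaliser = 0.25·0.4000 + 0.65·0.4500 + 0.1·0.1500; P(supplier A) ≈ 0.2454, P(supplier B) ≈ 0.7178, P(supplier C) ≈ 0.0368
After 'pass': normaliser = 0.75·0.2454 + 0.35·0.7178 + 0.9·0.0368; P(supplier A) ≈ 0.3929, P(supplier B) ≈ 0.5363, P(supplier C) ≈ 0.0707
After 'pass': normaliser = 0.75·0.3929 + 0.35·0.5363 + 0.9·0.0707; P(supplier A) ≈ 0.5397, P(supplier B) ≈ 0.3438, P(supplier C) ≈ 0.1166
After 'flag': normaliser = 0.25·0.5397 + 0.65·0.3438 + 0.1·0.1166; P(supplier A) ≈ 0.3646, P(supplier B) ≈ 0.6039, P(supplier C) ≈ 0.0315
After 'pass': normaliser = 0.75·0.3646 + 0.35·0.6039 + 0.9·0.0315; P(supplier A) ≈ 0.5329, P(supplier B) ≈ 0.4119, P(supplier C) ≈ 0.0552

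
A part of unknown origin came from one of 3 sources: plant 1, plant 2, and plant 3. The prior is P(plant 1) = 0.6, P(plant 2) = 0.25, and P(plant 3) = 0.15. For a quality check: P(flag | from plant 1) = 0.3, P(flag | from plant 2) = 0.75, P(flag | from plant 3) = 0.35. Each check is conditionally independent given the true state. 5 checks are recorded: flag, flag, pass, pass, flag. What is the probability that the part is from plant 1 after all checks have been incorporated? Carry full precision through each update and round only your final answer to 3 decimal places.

After 'flag': normaliser = 0.3·0.6000 + 0.75·0.2500 + 0.35·0.1500; P(plant 1) ≈ 0.4286, P(plant 2) ≈ 0.4464, P(plant 3) ≈ 0.1250
After 'flag': normaliser = 0.3·0.4286 + 0.75·0.4464 + 0.35·0.1250; P(plant 1) ≈ 0.2535, P(plant 2) ≈ 0.6602, P(plant 3) ≈ 0.0863
After 'pass': normaliser = 0.7·0.2535 + 0.25·0.6602 + 0.65·0.0863; P(plant 1) ≈ 0.4452, P(plant 2) ≈ 0.4141, P(plant 3) ≈ 0.1407
After 'pass': normaliser = 0.7·0.4452 + 0.25·0.4141 + 0.65·0.1407; P(plant 1) ≈ 0.6152, P(plant 2) ≈ 0.2043, P(plant 3) ≈ 0.1805
After 'flag': normaliser = 0.3·0.6152 + 0.75·0.2043 + 0.35·0.1805; P(plant 1) ≈ 0.4603, P(plant 2) ≈ 0.3822, P(plant 3) ≈ 0.1575

0.460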